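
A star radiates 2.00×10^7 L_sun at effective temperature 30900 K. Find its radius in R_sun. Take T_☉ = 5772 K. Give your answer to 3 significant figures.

R/R_☉ = √(L/L_☉) / (T/T_☉)² = √(2.00×10^7) / (5.353)²
       = 4472 / 28.66 = 156.0.

156 R_sun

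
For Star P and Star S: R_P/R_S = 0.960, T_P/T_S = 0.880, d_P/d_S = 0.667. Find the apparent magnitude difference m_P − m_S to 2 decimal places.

L_P/L_S = (0.960)²(0.880)⁴ = 0.5527.
F_P/F_S = (L_P/L_S)/(d_P/d_S)² = 0.5527/0.4449 = 1.242.
m_P − m_S = −2.5 log₁₀(1.242) = -0.24.

-0.24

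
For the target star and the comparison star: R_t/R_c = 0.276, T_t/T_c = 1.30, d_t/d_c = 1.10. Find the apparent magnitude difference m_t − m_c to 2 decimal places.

L_t/L_c = (0.276)²(1.30)⁴ = 0.2176.
F_t/F_c = (L_t/L_c)/(d_t/d_c)² = 0.2176/1.210 = 0.1798.
m_t − m_c = −2.5 log₁₀(0.1798) = 1.86.

1.86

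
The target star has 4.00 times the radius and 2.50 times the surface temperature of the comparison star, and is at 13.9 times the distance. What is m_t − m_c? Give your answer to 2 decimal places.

-1.27

L_t/L_c = (4.00)²(2.50)⁴ = 625.0.
F_t/F_c = (L_t/L_c)/(d_t/d_c)² = 625.0/193.2 = 3.235.
m_t − m_c = −2.5 log₁₀(3.235) = -1.27.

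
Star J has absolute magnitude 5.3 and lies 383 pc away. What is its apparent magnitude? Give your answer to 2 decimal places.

m = M + 5 log₁₀(d/10 pc) = 5.3 + 5 log₁₀(383/10)
  = 5.3 + 5 × 1.583 = 5.3 + 7.92 = 13.22.

13.22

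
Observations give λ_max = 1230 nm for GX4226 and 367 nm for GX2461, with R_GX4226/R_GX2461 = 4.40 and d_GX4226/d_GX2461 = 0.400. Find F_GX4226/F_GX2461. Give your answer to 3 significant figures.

Wien's law: T_GX4226/T_GX2461 = λ_GX2461/λ_GX4226 = 367/1230 = 0.2984.
L_GX4226/L_GX2461 = (R_GX4226/R_GX2461)²(T_GX4226/T_GX2461)⁴ = (4.40)²(0.2984)⁴ = 0.1534.
F_GX4226/F_GX2461 = (L_GX4226/L_GX2461)/(d_GX4226/d_GX2461)² = 0.1534/(0.400)² = 0.9590.

0.959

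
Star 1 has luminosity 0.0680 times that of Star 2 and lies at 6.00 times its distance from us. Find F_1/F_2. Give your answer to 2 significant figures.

0.0019

F = L/(4πd²), so F_1/F_2 = (L_1/L_2) / (d_1/d_2)²
= 0.0680 / (6.00)² = 0.0680 / 36.00 = 0.001889.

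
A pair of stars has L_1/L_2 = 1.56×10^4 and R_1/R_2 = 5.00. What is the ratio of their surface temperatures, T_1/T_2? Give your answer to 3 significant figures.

5.00

L ∝ R²T⁴ gives T ∝ (L/R²)^(1/4), so
T_1/T_2 = (1.56×10^4 / 5.00²)^(1/4) = (624.0)^(1/4) = 4.998.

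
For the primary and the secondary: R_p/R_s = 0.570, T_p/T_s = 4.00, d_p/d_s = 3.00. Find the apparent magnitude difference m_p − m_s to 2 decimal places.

-2.41

L_p/L_s = (0.570)²(4.00)⁴ = 83.17.
F_p/F_s = (L_p/L_s)/(d_p/d_s)² = 83.17/9.000 = 9.242.
m_p − m_s = −2.5 log₁₀(9.242) = -2.41.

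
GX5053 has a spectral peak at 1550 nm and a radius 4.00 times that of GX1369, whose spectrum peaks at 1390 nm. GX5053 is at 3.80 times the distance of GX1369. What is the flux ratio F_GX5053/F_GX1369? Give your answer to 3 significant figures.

Wien's law: T_GX5053/T_GX1369 = λ_GX1369/λ_GX5053 = 1390/1550 = 0.8968.
L_GX5053/L_GX1369 = (R_GX5053/R_GX1369)²(T_GX5053/T_GX1369)⁴ = (4.00)²(0.8968)⁴ = 10.35.
F_GX5053/F_GX1369 = (L_GX5053/L_GX1369)/(d_GX5053/d_GX1369)² = 10.35/(3.80)² = 0.7166.

0.717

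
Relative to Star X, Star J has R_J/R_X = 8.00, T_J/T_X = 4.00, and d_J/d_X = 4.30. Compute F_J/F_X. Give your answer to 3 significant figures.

886

L_J/L_X = (R_J/R_X)²(T_J/T_X)⁴ = (8.00)² × (4.00)⁴ = 1.638×10^4.
F_J/F_X = (L_J/L_X)/(d_J/d_X)² = 1.638×10^4 / (4.30)² = 886.1.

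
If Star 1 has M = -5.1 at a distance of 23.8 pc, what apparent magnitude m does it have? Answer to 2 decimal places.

m = M + 5 log₁₀(d/10 pc) = -5.1 + 5 log₁₀(23.8/10)
  = -5.1 + 5 × 0.377 = -5.1 + 1.88 = -3.22.

-3.22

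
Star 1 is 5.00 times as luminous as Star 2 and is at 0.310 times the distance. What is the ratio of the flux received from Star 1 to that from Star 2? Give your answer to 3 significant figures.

52.0

F = L/(4πd²), so F_1/F_2 = (L_1/L_2) / (d_1/d_2)²
= 5.00 / (0.310)² = 5.00 / 0.09610 = 52.03.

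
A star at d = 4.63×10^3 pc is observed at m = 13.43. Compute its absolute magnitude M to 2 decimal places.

0.10

M = m − 5 log₁₀(d/10 pc) = 13.43 − 5 log₁₀(4.63×10^3/10)
  = 13.43 − 5 × 2.666 = 13.43 − 13.33 = 0.10.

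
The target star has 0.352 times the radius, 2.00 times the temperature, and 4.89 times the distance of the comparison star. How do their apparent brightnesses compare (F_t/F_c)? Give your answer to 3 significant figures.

0.0829

L_t/L_c = (R_t/R_c)²(T_t/T_c)⁴ = (0.352)² × (2.00)⁴ = 1.982.
F_t/F_c = (L_t/L_c)/(d_t/d_c)² = 1.982 / (4.89)² = 0.08291.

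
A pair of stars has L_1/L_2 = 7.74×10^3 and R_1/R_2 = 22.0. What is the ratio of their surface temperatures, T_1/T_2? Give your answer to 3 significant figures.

2.00

L ∝ R²T⁴ gives T ∝ (L/R²)^(1/4), so
T_1/T_2 = (7.74×10^3 / 22.0²)^(1/4) = (15.99)^(1/4) = 2.000.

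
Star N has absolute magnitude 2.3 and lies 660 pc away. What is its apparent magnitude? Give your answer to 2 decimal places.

11.40

m = M + 5 log₁₀(d/10 pc) = 2.3 + 5 log₁₀(660/10)
  = 2.3 + 5 × 1.820 = 2.3 + 9.10 = 11.40.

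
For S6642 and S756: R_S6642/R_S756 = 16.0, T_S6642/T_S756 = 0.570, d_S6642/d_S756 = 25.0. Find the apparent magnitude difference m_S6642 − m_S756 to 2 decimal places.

3.41

L_S6642/L_S756 = (16.0)²(0.570)⁴ = 27.02.
F_S6642/F_S756 = (L_S6642/L_S756)/(d_S6642/d_S756)² = 27.02/625.0 = 0.04324.
m_S6642 − m_S756 = −2.5 log₁₀(0.04324) = 3.41.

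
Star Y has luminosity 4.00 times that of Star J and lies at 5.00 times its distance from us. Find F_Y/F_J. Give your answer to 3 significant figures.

F = L/(4πd²), so F_Y/F_J = (L_Y/L_J) / (d_Y/d_J)²
= 4.00 / (5.00)² = 4.00 / 25.00 = 0.1600.

0.160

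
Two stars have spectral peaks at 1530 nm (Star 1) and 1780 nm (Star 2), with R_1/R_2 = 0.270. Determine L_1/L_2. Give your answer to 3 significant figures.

Wien's law gives T ∝ 1/λ_max, so T_1/T_2 = λ_2/λ_1 = 1780/1530 = 1.163.
Then L ∝ R²T⁴ gives L_1/L_2 = (0.270)² × (1.163)⁴ = 0.07290 × 1.832 = 0.1335.

0.134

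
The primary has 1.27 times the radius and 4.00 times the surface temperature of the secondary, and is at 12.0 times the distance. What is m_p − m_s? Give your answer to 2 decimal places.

-1.14

L_p/L_s = (1.27)²(4.00)⁴ = 412.9.
F_p/F_s = (L_p/L_s)/(d_p/d_s)² = 412.9/144.0 = 2.867.
m_p − m_s = −2.5 log₁₀(2.867) = -1.14.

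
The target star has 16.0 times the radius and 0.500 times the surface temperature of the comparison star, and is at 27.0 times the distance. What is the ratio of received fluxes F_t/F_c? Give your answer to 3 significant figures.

L_t/L_c = (R_t/R_c)²(T_t/T_c)⁴ = (16.0)² × (0.500)⁴ = 16.00.
F_t/F_c = (L_t/L_c)/(d_t/d_c)² = 16.00 / (27.0)² = 0.02195.

0.0219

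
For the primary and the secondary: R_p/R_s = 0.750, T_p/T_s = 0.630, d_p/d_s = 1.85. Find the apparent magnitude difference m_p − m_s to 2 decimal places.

L_p/L_s = (0.750)²(0.630)⁴ = 0.08861.
F_p/F_s = (L_p/L_s)/(d_p/d_s)² = 0.08861/3.423 = 0.02589.
m_p − m_s = −2.5 log₁₀(0.02589) = 3.97.

3.97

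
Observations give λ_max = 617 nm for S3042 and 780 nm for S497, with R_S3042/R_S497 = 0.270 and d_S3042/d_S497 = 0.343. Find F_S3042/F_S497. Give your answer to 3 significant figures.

1.58

Wien's law: T_S3042/T_S497 = λ_S497/λ_S3042 = 780/617 = 1.264.
L_S3042/L_S497 = (R_S3042/R_S497)²(T_S3042/T_S497)⁴ = (0.270)²(1.264)⁴ = 0.1862.
F_S3042/F_S497 = (L_S3042/L_S497)/(d_S3042/d_S497)² = 0.1862/(0.343)² = 1.583.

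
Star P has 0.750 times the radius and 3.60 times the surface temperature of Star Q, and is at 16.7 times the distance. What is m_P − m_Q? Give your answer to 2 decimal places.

L_P/L_Q = (0.750)²(3.60)⁴ = 94.48.
F_P/F_Q = (L_P/L_Q)/(d_P/d_Q)² = 94.48/278.9 = 0.3388.
m_P − m_Q = −2.5 log₁₀(0.3388) = 1.18.

1.18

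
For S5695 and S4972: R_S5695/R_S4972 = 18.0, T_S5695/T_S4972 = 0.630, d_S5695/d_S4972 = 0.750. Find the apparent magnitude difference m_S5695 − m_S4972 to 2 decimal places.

L_S5695/L_S4972 = (18.0)²(0.630)⁴ = 51.04.
F_S5695/F_S4972 = (L_S5695/L_S4972)/(d_S5695/d_S4972)² = 51.04/0.5625 = 90.74.
m_S5695 − m_S4972 = −2.5 log₁₀(90.74) = -4.89.

-4.89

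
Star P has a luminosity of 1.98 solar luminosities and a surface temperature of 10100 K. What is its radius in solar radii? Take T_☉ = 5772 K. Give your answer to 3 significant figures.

R/R_☉ = √(L/L_☉) / (T/T_☉)² = √(1.98) / (1.750)²
       = 1.407 / 3.062 = 0.4596.

0.460 solar radii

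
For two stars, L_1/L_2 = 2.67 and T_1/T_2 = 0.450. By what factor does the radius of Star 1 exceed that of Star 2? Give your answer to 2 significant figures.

8.1

L ∝ R²T⁴ gives R ∝ √L / T², so
R_1/R_2 = √(2.67) / (0.450)² = 1.634 / 0.2025 = 8.069.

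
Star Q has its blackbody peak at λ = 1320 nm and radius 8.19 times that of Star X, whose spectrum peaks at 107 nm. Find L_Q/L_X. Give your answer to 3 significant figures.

0.00290

Wien's law gives T ∝ 1/λ_max, so T_Q/T_X = λ_X/λ_Q = 107/1320 = 0.08106.
Then L ∝ R²T⁴ gives L_Q/L_X = (8.19)² × (0.08106)⁴ = 67.08 × 4.318×10^-5 = 0.002896.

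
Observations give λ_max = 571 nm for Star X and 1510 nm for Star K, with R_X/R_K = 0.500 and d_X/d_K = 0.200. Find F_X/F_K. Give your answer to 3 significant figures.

306

Wien's law: T_X/T_K = λ_K/λ_X = 1510/571 = 2.644.
L_X/L_K = (R_X/R_K)²(T_X/T_K)⁴ = (0.500)²(2.644)⁴ = 12.23.
F_X/F_K = (L_X/L_K)/(d_X/d_K)² = 12.23/(0.200)² = 305.7.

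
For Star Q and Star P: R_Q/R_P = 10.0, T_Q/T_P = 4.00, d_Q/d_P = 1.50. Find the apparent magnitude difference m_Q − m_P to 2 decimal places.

-10.14

L_Q/L_P = (10.0)²(4.00)⁴ = 2.560×10^4.
F_Q/F_P = (L_Q/L_P)/(d_Q/d_P)² = 2.560×10^4/2.250 = 1.138×10^4.
m_Q − m_P = −2.5 log₁₀(1.138×10^4) = -10.14.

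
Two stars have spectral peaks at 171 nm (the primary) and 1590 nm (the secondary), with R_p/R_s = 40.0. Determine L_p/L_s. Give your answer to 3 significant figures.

1.20×10^7

Wien's law gives T ∝ 1/λ_max, so T_p/T_s = λ_s/λ_p = 1590/171 = 9.298.
Then L ∝ R²T⁴ gives L_p/L_s = (40.0)² × (9.298)⁴ = 1600 × 7475 = 1.196×10^7.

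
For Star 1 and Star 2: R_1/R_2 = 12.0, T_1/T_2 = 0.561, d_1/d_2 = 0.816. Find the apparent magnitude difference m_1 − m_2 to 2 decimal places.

L_1/L_2 = (12.0)²(0.561)⁴ = 14.26.
F_1/F_2 = (L_1/L_2)/(d_1/d_2)² = 14.26/0.6659 = 21.42.
m_1 − m_2 = −2.5 log₁₀(21.42) = -3.33.

-3.33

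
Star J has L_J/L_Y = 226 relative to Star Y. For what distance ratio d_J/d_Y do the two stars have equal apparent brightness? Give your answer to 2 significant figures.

15

Equal flux requires L_J/d_J² = L_Y/d_Y², so d_J/d_Y = √(L_J/L_Y)
= √(226) = 15.03.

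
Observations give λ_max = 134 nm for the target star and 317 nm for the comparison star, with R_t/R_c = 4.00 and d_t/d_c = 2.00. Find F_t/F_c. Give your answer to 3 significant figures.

125

Wien's law: T_t/T_c = λ_c/λ_t = 317/134 = 2.366.
L_t/L_c = (R_t/R_c)²(T_t/T_c)⁴ = (4.00)²(2.366)⁴ = 501.1.
F_t/F_c = (L_t/L_c)/(d_t/d_c)² = 501.1/(2.00)² = 125.3.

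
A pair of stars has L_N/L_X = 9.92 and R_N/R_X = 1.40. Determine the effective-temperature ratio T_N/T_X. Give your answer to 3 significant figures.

1.50

L ∝ R²T⁴ gives T ∝ (L/R²)^(1/4), so
T_N/T_X = (9.92 / 1.40²)^(1/4) = (5.061)^(1/4) = 1.500.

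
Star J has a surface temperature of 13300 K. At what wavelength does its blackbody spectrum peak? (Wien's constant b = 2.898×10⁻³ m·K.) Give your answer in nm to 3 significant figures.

218 nm

λ_max = b/T = 2.898×10⁻³ / 13300 = 2.18×10^-7 m = 217.9 nm.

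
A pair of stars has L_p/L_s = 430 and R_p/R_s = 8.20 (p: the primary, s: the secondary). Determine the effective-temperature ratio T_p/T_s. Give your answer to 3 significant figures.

1.59

L ∝ R²T⁴ gives T ∝ (L/R²)^(1/4), so
T_p/T_s = (430 / 8.20²)^(1/4) = (6.395)^(1/4) = 1.590.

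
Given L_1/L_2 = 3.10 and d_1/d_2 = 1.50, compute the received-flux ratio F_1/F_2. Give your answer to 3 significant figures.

1.38

F = L/(4πd²), so F_1/F_2 = (L_1/L_2) / (d_1/d_2)²
= 3.10 / (1.50)² = 3.10 / 2.250 = 1.378.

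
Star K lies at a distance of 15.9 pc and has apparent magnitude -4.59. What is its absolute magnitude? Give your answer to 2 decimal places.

M = m − 5 log₁₀(d/10 pc) = -4.59 − 5 log₁₀(15.9/10)
  = -4.59 − 5 × 0.201 = -4.59 − 1.01 = -5.60.

-5.60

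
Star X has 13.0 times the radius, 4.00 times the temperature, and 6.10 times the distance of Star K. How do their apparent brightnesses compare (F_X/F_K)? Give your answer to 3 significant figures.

L_X/L_K = (R_X/R_K)²(T_X/T_K)⁴ = (13.0)² × (4.00)⁴ = 4.326×10^4.
F_X/F_K = (L_X/L_K)/(d_X/d_K)² = 4.326×10^4 / (6.10)² = 1163.

1.16×10^3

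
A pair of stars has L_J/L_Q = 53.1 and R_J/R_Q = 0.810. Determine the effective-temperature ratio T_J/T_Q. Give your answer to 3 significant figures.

L ∝ R²T⁴ gives T ∝ (L/R²)^(1/4), so
T_J/T_Q = (53.1 / 0.810²)^(1/4) = (80.93)^(1/4) = 2.999.

3.00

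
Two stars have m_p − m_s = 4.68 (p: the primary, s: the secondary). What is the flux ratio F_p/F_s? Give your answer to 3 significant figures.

0.0134

F_p/F_s = 10^(−(m_p − m_s)/2.5) = 10^(-4.68/2.5) = 10^-1.872 = 0.01343.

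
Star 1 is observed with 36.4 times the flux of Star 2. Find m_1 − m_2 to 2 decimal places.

m_1 − m_2 = −2.5 log₁₀(F_1/F_2) = −2.5 log₁₀(36.4) = −2.5 × (1.561) = -3.903.

-3.90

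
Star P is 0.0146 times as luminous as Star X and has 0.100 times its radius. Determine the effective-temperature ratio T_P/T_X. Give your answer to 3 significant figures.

L ∝ R²T⁴ gives T ∝ (L/R²)^(1/4), so
T_P/T_X = (0.0146 / 0.100²)^(1/4) = (1.460)^(1/4) = 1.099.

1.10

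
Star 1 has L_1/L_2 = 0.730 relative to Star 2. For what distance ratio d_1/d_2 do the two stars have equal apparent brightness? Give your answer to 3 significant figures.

Equal flux requires L_1/d_1² = L_2/d_2², so d_1/d_2 = √(L_1/L_2)
= √(0.730) = 0.8544.

0.854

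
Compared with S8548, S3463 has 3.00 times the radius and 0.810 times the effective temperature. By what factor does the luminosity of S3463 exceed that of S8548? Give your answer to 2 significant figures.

From the Stefan–Boltzmann law, L ∝ R²T⁴, so
L_S3463/L_S8548 = (R_S3463/R_S8548)² (T_S3463/T_S8548)⁴ = (3.00)² × (0.810)⁴ = 9.000 × 0.4305 = 3.874.

3.9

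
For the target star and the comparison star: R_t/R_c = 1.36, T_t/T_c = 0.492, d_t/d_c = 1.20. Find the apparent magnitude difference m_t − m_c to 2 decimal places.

L_t/L_c = (1.36)²(0.492)⁴ = 0.1084.
F_t/F_c = (L_t/L_c)/(d_t/d_c)² = 0.1084/1.440 = 0.07526.
m_t − m_c = −2.5 log₁₀(0.07526) = 2.81.

2.81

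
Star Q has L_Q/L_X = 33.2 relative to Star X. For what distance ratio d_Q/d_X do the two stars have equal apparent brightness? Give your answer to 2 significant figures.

Equal flux requires L_Q/d_Q² = L_X/d_X², so d_Q/d_X = √(L_Q/L_X)
= √(33.2) = 5.762.

5.8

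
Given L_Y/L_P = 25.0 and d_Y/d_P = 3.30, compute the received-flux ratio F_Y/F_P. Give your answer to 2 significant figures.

F = L/(4πd²), so F_Y/F_P = (L_Y/L_P) / (d_Y/d_P)²
= 25.0 / (3.30)² = 25.0 / 10.89 = 2.296.

2.3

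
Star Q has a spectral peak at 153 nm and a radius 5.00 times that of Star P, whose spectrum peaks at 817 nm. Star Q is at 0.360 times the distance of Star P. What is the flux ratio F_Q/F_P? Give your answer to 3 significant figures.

1.57×10^5

Wien's law: T_Q/T_P = λ_P/λ_Q = 817/153 = 5.340.
L_Q/L_P = (R_Q/R_P)²(T_Q/T_P)⁴ = (5.00)²(5.340)⁴ = 2.033×10^4.
F_Q/F_P = (L_Q/L_P)/(d_Q/d_P)² = 2.033×10^4/(0.360)² = 1.568×10^5.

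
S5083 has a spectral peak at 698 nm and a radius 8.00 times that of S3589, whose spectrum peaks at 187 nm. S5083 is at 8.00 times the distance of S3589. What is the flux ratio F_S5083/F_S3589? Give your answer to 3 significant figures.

0.00515

Wien's law: T_S5083/T_S3589 = λ_S3589/λ_S5083 = 187/698 = 0.2679.
L_S5083/L_S3589 = (R_S5083/R_S3589)²(T_S5083/T_S3589)⁴ = (8.00)²(0.2679)⁴ = 0.3297.
F_S5083/F_S3589 = (L_S5083/L_S3589)/(d_S5083/d_S3589)² = 0.3297/(8.00)² = 0.005152.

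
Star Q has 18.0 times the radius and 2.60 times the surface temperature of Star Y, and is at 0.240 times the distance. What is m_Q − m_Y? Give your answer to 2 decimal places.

-13.53

L_Q/L_Y = (18.0)²(2.60)⁴ = 1.481×10^4.
F_Q/F_Y = (L_Q/L_Y)/(d_Q/d_Y)² = 1.481×10^4/0.05760 = 2.570×10^5.
m_Q − m_Y = −2.5 log₁₀(2.570×10^5) = -13.53.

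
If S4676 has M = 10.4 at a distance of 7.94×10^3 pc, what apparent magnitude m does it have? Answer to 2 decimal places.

m = M + 5 log₁₀(d/10 pc) = 10.4 + 5 log₁₀(7.94×10^3/10)
  = 10.4 + 5 × 2.900 = 10.4 + 14.50 = 24.90.

24.90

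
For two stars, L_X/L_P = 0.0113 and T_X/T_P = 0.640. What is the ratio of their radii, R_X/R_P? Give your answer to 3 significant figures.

0.260

L ∝ R²T⁴ gives R ∝ √L / T², so
R_X/R_P = √(0.0113) / (0.640)² = 0.1063 / 0.4096 = 0.2595.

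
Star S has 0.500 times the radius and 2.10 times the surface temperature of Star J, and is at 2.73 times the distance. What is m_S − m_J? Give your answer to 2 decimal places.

L_S/L_J = (0.500)²(2.10)⁴ = 4.862.
F_S/F_J = (L_S/L_J)/(d_S/d_J)² = 4.862/7.453 = 0.6524.
m_S − m_J = −2.5 log₁₀(0.6524) = 0.46.

0.46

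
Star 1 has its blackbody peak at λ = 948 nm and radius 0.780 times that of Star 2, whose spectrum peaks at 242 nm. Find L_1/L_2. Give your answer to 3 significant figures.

0.00258

Wien's law gives T ∝ 1/λ_max, so T_1/T_2 = λ_2/λ_1 = 242/948 = 0.2553.
Then L ∝ R²T⁴ gives L_1/L_2 = (0.780)² × (0.2553)⁴ = 0.6084 × 0.004246 = 0.002584.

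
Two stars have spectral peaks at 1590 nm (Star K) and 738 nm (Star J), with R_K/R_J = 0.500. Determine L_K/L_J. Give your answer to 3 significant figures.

0.0116

Wien's law gives T ∝ 1/λ_max, so T_K/T_J = λ_J/λ_K = 738/1590 = 0.4642.
Then L ∝ R²T⁴ gives L_K/L_J = (0.500)² × (0.4642)⁴ = 0.2500 × 0.04641 = 0.01160.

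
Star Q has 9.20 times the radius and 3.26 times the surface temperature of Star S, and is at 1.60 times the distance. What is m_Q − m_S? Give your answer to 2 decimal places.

L_Q/L_S = (9.20)²(3.26)⁴ = 9560.
F_Q/F_S = (L_Q/L_S)/(d_Q/d_S)² = 9560/2.560 = 3734.
m_Q − m_S = −2.5 log₁₀(3734) = -8.93.

-8.93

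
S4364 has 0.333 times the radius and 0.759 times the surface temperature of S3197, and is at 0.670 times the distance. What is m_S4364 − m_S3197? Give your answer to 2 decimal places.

L_S4364/L_S3197 = (0.333)²(0.759)⁴ = 0.03680.
F_S4364/F_S3197 = (L_S4364/L_S3197)/(d_S4364/d_S3197)² = 0.03680/0.4489 = 0.08198.
m_S4364 − m_S3197 = −2.5 log₁₀(0.08198) = 2.72.

2.72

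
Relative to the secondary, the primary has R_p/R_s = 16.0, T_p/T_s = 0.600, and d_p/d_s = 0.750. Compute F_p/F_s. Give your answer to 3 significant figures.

59.0

L_p/L_s = (R_p/R_s)²(T_p/T_s)⁴ = (16.0)² × (0.600)⁴ = 33.18.
F_p/F_s = (L_p/L_s)/(d_p/d_s)² = 33.18 / (0.750)² = 58.98.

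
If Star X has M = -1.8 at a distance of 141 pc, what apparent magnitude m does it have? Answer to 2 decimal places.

3.95

m = M + 5 log₁₀(d/10 pc) = -1.8 + 5 log₁₀(141/10)
  = -1.8 + 5 × 1.149 = -1.8 + 5.75 = 3.95.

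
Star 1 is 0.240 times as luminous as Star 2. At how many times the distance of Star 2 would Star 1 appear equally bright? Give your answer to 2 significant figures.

0.49

Equal flux requires L_1/d_1² = L_2/d_2², so d_1/d_2 = √(L_1/L_2)
= √(0.240) = 0.4899.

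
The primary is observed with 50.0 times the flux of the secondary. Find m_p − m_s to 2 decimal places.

-4.25

m_p − m_s = −2.5 log₁₀(F_p/F_s) = −2.5 log₁₀(50.0) = −2.5 × (1.699) = -4.247.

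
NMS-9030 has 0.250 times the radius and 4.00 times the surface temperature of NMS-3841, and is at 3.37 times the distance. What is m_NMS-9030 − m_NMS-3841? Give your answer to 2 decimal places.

L_NMS-9030/L_NMS-3841 = (0.250)²(4.00)⁴ = 16.00.
F_NMS-9030/F_NMS-3841 = (L_NMS-9030/L_NMS-3841)/(d_NMS-9030/d_NMS-3841)² = 16.00/11.36 = 1.409.
m_NMS-9030 − m_NMS-3841 = −2.5 log₁₀(1.409) = -0.37.

-0.37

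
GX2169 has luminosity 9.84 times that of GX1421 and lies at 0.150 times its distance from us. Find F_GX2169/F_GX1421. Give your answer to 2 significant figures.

F = L/(4πd²), so F_GX2169/F_GX1421 = (L_GX2169/L_GX1421) / (d_GX2169/d_GX1421)²
= 9.84 / (0.150)² = 9.84 / 0.02250 = 437.3.

4.4×10^2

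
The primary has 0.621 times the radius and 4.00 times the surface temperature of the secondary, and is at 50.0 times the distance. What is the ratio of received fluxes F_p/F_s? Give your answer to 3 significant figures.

L_p/L_s = (R_p/R_s)²(T_p/T_s)⁴ = (0.621)² × (4.00)⁴ = 98.72.
F_p/F_s = (L_p/L_s)/(d_p/d_s)² = 98.72 / (50.0)² = 0.03949.

0.0395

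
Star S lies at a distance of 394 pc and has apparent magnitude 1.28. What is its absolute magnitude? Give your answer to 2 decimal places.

M = m − 5 log₁₀(d/10 pc) = 1.28 − 5 log₁₀(394/10)
  = 1.28 − 5 × 1.595 = 1.28 − 7.98 = -6.70.

-6.70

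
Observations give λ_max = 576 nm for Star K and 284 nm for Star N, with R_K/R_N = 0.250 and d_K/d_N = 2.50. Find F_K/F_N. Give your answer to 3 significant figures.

Wien's law: T_K/T_N = λ_N/λ_K = 284/576 = 0.4931.
L_K/L_N = (R_K/R_N)²(T_K/T_N)⁴ = (0.250)²(0.4931)⁴ = 0.003694.
F_K/F_N = (L_K/L_N)/(d_K/d_N)² = 0.003694/(2.50)² = 5.910×10^-4.

5.91×10^-4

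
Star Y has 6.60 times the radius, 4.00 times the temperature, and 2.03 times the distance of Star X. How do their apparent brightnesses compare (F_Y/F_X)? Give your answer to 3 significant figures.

L_Y/L_X = (R_Y/R_X)²(T_Y/T_X)⁴ = (6.60)² × (4.00)⁴ = 1.115×10^4.
F_Y/F_X = (L_Y/L_X)/(d_Y/d_X)² = 1.115×10^4 / (2.03)² = 2706.

2.71×10^3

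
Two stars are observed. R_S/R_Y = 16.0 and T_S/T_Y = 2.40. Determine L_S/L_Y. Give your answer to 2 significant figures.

From the Stefan–Boltzmann law, L ∝ R²T⁴, so
L_S/L_Y = (R_S/R_Y)² (T_S/T_Y)⁴ = (16.0)² × (2.40)⁴ = 256.0 × 33.18 = 8493.

8.5×10^3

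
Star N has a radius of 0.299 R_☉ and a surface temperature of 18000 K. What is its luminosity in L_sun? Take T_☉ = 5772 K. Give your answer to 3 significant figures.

L/L_☉ = (R/R_☉)² (T/T_☉)⁴ = (0.299)² × (18000/5772)⁴
       = 0.08940 × (3.119)⁴ = 0.08940 × 94.58 = 8.455.

8.46 L_sun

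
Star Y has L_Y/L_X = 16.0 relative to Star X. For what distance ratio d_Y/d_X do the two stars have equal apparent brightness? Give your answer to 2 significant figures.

Equal flux requires L_Y/d_Y² = L_X/d_X², so d_Y/d_X = √(L_Y/L_X)
= √(16.0) = 4.000.

4.0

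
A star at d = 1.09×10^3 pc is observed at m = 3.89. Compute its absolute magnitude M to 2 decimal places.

-6.30

M = m − 5 log₁₀(d/10 pc) = 3.89 − 5 log₁₀(1.09×10^3/10)
  = 3.89 − 5 × 2.037 = 3.89 − 10.19 = -6.30.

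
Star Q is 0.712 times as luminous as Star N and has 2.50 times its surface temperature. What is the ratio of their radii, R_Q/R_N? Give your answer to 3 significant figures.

L ∝ R²T⁴ gives R ∝ √L / T², so
R_Q/R_N = √(0.712) / (2.50)² = 0.8438 / 6.250 = 0.1350.

0.135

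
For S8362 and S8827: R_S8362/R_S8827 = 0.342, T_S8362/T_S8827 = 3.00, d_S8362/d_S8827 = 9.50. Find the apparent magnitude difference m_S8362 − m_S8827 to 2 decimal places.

2.45

L_S8362/L_S8827 = (0.342)²(3.00)⁴ = 9.474.
F_S8362/F_S8827 = (L_S8362/L_S8827)/(d_S8362/d_S8827)² = 9.474/90.25 = 0.1050.
m_S8362 − m_S8827 = −2.5 log₁₀(0.1050) = 2.45.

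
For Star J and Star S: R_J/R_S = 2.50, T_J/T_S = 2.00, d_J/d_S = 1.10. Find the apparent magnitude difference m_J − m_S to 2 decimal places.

L_J/L_S = (2.50)²(2.00)⁴ = 100.0.
F_J/F_S = (L_J/L_S)/(d_J/d_S)² = 100.0/1.210 = 82.64.
m_J − m_S = −2.5 log₁₀(82.64) = -4.79.

-4.79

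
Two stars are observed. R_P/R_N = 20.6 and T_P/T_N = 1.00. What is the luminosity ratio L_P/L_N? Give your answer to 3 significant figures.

424

From the Stefan–Boltzmann law, L ∝ R²T⁴, so
L_P/L_N = (R_P/R_N)² (T_P/T_N)⁴ = (20.6)² × (1.00)⁴ = 424.4 × 1.000 = 424.4.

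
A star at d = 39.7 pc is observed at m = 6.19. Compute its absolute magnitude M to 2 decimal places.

M = m − 5 log₁₀(d/10 pc) = 6.19 − 5 log₁₀(39.7/10)
  = 6.19 − 5 × 0.599 = 6.19 − 2.99 = 3.20.

3.20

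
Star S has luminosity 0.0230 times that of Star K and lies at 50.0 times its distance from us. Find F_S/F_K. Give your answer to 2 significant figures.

F = L/(4πd²), so F_S/F_K = (L_S/L_K) / (d_S/d_K)²
= 0.0230 / (50.0)² = 0.0230 / 2500 = 9.200×10^-6.

9.2×10^-6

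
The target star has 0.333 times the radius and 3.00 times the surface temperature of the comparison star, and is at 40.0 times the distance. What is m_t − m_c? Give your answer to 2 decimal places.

5.63

L_t/L_c = (0.333)²(3.00)⁴ = 8.982.
F_t/F_c = (L_t/L_c)/(d_t/d_c)² = 8.982/1600 = 0.005614.
m_t − m_c = −2.5 log₁₀(0.005614) = 5.63.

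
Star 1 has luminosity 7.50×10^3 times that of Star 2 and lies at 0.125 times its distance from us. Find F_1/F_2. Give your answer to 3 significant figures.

F = L/(4πd²), so F_1/F_2 = (L_1/L_2) / (d_1/d_2)²
= 7.50×10^3 / (0.125)² = 7.50×10^3 / 0.01562 = 4.800×10^5.

4.80×10^5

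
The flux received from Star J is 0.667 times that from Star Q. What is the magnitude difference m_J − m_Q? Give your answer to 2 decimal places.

0.44

m_J − m_Q = −2.5 log₁₀(F_J/F_Q) = −2.5 log₁₀(0.667) = −2.5 × (-0.176) = 0.440.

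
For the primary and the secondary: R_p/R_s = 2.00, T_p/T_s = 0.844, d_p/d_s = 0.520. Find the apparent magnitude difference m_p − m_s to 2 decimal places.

L_p/L_s = (2.00)²(0.844)⁴ = 2.030.
F_p/F_s = (L_p/L_s)/(d_p/d_s)² = 2.030/0.2704 = 7.506.
m_p − m_s = −2.5 log₁₀(7.506) = -2.19.

-2.19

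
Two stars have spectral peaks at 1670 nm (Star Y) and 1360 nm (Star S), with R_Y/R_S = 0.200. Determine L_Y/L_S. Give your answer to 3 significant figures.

0.0176

Wien's law gives T ∝ 1/λ_max, so T_Y/T_S = λ_S/λ_Y = 1360/1670 = 0.8144.
Then L ∝ R²T⁴ gives L_Y/L_S = (0.200)² × (0.8144)⁴ = 0.04000 × 0.4398 = 0.01759.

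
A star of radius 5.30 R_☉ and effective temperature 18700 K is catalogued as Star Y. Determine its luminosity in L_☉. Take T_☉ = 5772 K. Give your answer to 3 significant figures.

L/L_☉ = (R/R_☉)² (T/T_☉)⁴ = (5.30)² × (18700/5772)⁴
       = 28.09 × (3.240)⁴ = 28.09 × 110.2 = 3095.

3.09×10^3 L_☉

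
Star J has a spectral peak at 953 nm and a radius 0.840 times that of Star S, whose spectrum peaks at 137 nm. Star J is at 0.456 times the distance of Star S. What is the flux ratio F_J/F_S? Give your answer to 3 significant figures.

Wien's law: T_J/T_S = λ_S/λ_J = 137/953 = 0.1438.
L_J/L_S = (R_J/R_S)²(T_J/T_S)⁴ = (0.840)²(0.1438)⁴ = 3.013×10^-4.
F_J/F_S = (L_J/L_S)/(d_J/d_S)² = 3.013×10^-4/(0.456)² = 0.001449.

0.00145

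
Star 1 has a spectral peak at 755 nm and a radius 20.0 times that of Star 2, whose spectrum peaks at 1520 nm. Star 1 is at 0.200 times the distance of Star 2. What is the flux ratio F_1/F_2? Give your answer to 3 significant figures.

1.64×10^5

Wien's law: T_1/T_2 = λ_2/λ_1 = 1520/755 = 2.013.
L_1/L_2 = (R_1/R_2)²(T_1/T_2)⁴ = (20.0)²(2.013)⁴ = 6571.
F_1/F_2 = (L_1/L_2)/(d_1/d_2)² = 6571/(0.200)² = 1.643×10^5.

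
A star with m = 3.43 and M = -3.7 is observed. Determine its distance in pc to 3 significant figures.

267 pc

m − M = 5 log₁₀(d/10 pc)
3.43 − (-3.7) = 7.13 = 5 log₁₀(d/10)
d = 10 × 10^(7.13/5) = 10 × 10^1.426 = 266.7 pc.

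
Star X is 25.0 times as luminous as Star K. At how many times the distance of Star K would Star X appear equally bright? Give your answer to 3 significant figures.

5.00

Equal flux requires L_X/d_X² = L_K/d_K², so d_X/d_K = √(L_X/L_K)
= √(25.0) = 5.000.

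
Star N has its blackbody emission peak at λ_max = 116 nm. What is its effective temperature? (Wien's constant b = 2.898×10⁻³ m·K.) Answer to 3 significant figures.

T = b/λ_max = 2.898×10⁻³ / (116×10⁻⁹) = 2.498×10^4 K.

2.50×10^4 K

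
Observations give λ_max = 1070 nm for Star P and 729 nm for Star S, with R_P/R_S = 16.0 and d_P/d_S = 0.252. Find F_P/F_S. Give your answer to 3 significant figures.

869

Wien's law: T_P/T_S = λ_S/λ_P = 729/1070 = 0.6813.
L_P/L_S = (R_P/R_S)²(T_P/T_S)⁴ = (16.0)²(0.6813)⁴ = 55.16.
F_P/F_S = (L_P/L_S)/(d_P/d_S)² = 55.16/(0.252)² = 868.6.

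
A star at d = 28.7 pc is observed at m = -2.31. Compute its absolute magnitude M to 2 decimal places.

M = m − 5 log₁₀(d/10 pc) = -2.31 − 5 log₁₀(28.7/10)
  = -2.31 − 5 × 0.458 = -2.31 − 2.29 = -4.60.

-4.60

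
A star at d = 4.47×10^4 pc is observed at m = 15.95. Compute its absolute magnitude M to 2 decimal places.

-2.30

M = m − 5 log₁₀(d/10 pc) = 15.95 − 5 log₁₀(4.47×10^4/10)
  = 15.95 − 5 × 3.650 = 15.95 − 18.25 = -2.30.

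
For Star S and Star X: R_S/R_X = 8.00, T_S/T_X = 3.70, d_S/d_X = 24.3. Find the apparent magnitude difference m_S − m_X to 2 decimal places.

L_S/L_X = (8.00)²(3.70)⁴ = 1.199×10^4.
F_S/F_X = (L_S/L_X)/(d_S/d_X)² = 1.199×10^4/590.5 = 20.31.
m_S − m_X = −2.5 log₁₀(20.31) = -3.27.

-3.27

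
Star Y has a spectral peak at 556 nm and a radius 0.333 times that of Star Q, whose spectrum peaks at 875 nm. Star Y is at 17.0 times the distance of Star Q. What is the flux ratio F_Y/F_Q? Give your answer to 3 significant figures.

0.00235

Wien's law: T_Y/T_Q = λ_Q/λ_Y = 875/556 = 1.574.
L_Y/L_Q = (R_Y/R_Q)²(T_Y/T_Q)⁴ = (0.333)²(1.574)⁴ = 0.6802.
F_Y/F_Q = (L_Y/L_Q)/(d_Y/d_Q)² = 0.6802/(17.0)² = 0.002354.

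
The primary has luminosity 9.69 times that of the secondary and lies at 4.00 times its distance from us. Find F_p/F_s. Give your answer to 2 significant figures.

F = L/(4πd²), so F_p/F_s = (L_p/L_s) / (d_p/d_s)²
= 9.69 / (4.00)² = 9.69 / 16.00 = 0.6056.

0.61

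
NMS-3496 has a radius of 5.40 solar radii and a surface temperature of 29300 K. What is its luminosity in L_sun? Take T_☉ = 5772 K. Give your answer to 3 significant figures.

L/L_☉ = (R/R_☉)² (T/T_☉)⁴ = (5.40)² × (29300/5772)⁴
       = 29.16 × (5.076)⁴ = 29.16 × 664.0 = 1.936×10^4.

1.94×10^4 L_sun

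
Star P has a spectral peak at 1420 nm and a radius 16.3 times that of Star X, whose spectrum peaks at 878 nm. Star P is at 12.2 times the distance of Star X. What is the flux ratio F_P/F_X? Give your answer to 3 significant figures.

0.261

Wien's law: T_P/T_X = λ_X/λ_P = 878/1420 = 0.6183.
L_P/L_X = (R_P/R_X)²(T_P/T_X)⁴ = (16.3)²(0.6183)⁴ = 38.83.
F_P/F_X = (L_P/L_X)/(d_P/d_X)² = 38.83/(12.2)² = 0.2609.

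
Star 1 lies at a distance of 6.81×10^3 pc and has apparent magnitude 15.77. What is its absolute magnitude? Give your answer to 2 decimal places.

M = m − 5 log₁₀(d/10 pc) = 15.77 − 5 log₁₀(6.81×10^3/10)
  = 15.77 − 5 × 2.833 = 15.77 − 14.17 = 1.60.

1.60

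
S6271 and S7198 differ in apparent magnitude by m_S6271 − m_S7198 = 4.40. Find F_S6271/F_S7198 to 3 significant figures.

F_S6271/F_S7198 = 10^(−(m_S6271 − m_S7198)/2.5) = 10^(-4.40/2.5) = 10^-1.760 = 0.01738.

0.0174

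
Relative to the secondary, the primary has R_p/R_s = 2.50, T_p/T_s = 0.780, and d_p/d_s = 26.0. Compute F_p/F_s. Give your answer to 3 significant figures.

L_p/L_s = (R_p/R_s)²(T_p/T_s)⁴ = (2.50)² × (0.780)⁴ = 2.313.
F_p/F_s = (L_p/L_s)/(d_p/d_s)² = 2.313 / (26.0)² = 0.003422.

0.00342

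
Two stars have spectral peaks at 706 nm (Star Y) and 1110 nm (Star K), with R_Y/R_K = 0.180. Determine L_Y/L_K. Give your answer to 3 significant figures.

0.198

Wien's law gives T ∝ 1/λ_max, so T_Y/T_K = λ_K/λ_Y = 1110/706 = 1.572.
Then L ∝ R²T⁴ gives L_Y/L_K = (0.180)² × (1.572)⁴ = 0.03240 × 6.110 = 0.1980.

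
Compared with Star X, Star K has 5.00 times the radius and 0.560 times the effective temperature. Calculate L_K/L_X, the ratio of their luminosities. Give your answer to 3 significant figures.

2.46

From the Stefan–Boltzmann law, L ∝ R²T⁴, so
L_K/L_X = (R_K/R_X)² (T_K/T_X)⁴ = (5.00)² × (0.560)⁴ = 25.00 × 0.09834 = 2.459.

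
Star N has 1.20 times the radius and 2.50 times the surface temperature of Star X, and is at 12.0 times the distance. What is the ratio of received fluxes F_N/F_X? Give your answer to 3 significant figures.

L_N/L_X = (R_N/R_X)²(T_N/T_X)⁴ = (1.20)² × (2.50)⁴ = 56.25.
F_N/F_X = (L_N/L_X)/(d_N/d_X)² = 56.25 / (12.0)² = 0.3906.

0.391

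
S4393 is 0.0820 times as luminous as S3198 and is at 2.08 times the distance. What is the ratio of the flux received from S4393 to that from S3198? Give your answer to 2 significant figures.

0.019

F = L/(4πd²), so F_S4393/F_S3198 = (L_S4393/L_S3198) / (d_S4393/d_S3198)²
= 0.0820 / (2.08)² = 0.0820 / 4.326 = 0.01895.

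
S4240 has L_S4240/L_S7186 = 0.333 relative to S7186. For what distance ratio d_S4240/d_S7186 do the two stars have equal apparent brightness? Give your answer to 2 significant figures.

Equal flux requires L_S4240/d_S4240² = L_S7186/d_S7186², so d_S4240/d_S7186 = √(L_S4240/L_S7186)
= √(0.333) = 0.5771.

0.58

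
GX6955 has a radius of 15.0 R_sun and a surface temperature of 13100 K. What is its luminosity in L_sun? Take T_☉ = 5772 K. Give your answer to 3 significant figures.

L/L_☉ = (R/R_☉)² (T/T_☉)⁴ = (15.0)² × (13100/5772)⁴
       = 225.0 × (2.270)⁴ = 225.0 × 26.53 = 5970.

5.97×10^3 L_sun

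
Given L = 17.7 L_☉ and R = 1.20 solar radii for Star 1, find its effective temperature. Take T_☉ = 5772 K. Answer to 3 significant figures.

1.08×10^4 K

T/T_☉ = (L/L_☉)^(1/4) / (R/R_☉)^(1/2)
T = 5772 × (17.7)^(1/4) / √(1.20) = 5772 × 2.051 / 1.095 = 1.081×10^4 K.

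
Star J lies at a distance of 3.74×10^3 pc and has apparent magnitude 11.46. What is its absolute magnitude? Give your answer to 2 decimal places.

-1.40

M = m − 5 log₁₀(d/10 pc) = 11.46 − 5 log₁₀(3.74×10^3/10)
  = 11.46 − 5 × 2.573 = 11.46 − 12.86 = -1.40.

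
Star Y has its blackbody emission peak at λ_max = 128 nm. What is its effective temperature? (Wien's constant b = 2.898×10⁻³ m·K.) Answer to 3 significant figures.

2.26×10^4 K

T = b/λ_max = 2.898×10⁻³ / (128×10⁻⁹) = 2.264×10^4 K.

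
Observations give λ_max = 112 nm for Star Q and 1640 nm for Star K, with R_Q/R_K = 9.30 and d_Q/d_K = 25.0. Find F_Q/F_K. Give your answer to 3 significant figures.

Wien's law: T_Q/T_K = λ_K/λ_Q = 1640/112 = 14.64.
L_Q/L_K = (R_Q/R_K)²(T_Q/T_K)⁴ = (9.30)²(14.64)⁴ = 3.976×10^6.
F_Q/F_K = (L_Q/L_K)/(d_Q/d_K)² = 3.976×10^6/(25.0)² = 6362.

6.36×10^3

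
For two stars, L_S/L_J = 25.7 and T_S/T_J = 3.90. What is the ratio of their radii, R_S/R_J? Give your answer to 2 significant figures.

L ∝ R²T⁴ gives R ∝ √L / T², so
R_S/R_J = √(25.7) / (3.90)² = 5.070 / 15.21 = 0.3333.

0.33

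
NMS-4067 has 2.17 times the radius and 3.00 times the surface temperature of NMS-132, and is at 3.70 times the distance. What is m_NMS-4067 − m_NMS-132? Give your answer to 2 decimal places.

-3.61

L_NMS-4067/L_NMS-132 = (2.17)²(3.00)⁴ = 381.4.
F_NMS-4067/F_NMS-132 = (L_NMS-4067/L_NMS-132)/(d_NMS-4067/d_NMS-132)² = 381.4/13.69 = 27.86.
m_NMS-4067 − m_NMS-132 = −2.5 log₁₀(27.86) = -3.61.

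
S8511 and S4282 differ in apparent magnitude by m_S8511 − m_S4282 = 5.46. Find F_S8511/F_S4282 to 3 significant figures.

0.00655

F_S8511/F_S4282 = 10^(−(m_S8511 − m_S4282)/2.5) = 10^(-5.46/2.5) = 10^-2.184 = 0.006546.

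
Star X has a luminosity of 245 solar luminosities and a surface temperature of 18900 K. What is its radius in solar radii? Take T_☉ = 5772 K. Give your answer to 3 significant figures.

1.46 solar radii

R/R_☉ = √(L/L_☉) / (T/T_☉)² = √(245) / (3.274)²
       = 15.65 / 10.72 = 1.460.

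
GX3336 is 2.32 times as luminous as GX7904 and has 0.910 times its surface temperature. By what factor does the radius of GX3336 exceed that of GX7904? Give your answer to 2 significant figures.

1.8

L ∝ R²T⁴ gives R ∝ √L / T², so
R_GX3336/R_GX7904 = √(2.32) / (0.910)² = 1.523 / 0.8281 = 1.839.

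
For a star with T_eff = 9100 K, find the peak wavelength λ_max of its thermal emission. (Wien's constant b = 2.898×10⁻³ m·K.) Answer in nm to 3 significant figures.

λ_max = b/T = 2.898×10⁻³ / 9100 = 3.18×10^-7 m = 318.5 nm.

318 nm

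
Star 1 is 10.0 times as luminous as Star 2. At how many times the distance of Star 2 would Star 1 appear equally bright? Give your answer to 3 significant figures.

3.16

Equal flux requires L_1/d_1² = L_2/d_2², so d_1/d_2 = √(L_1/L_2)
= √(10.0) = 3.162.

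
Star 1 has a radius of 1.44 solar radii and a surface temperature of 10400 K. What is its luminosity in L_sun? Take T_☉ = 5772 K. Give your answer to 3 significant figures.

21.9 L_sun

L/L_☉ = (R/R_☉)² (T/T_☉)⁴ = (1.44)² × (10400/5772)⁴
       = 2.074 × (1.802)⁴ = 2.074 × 10.54 = 21.86.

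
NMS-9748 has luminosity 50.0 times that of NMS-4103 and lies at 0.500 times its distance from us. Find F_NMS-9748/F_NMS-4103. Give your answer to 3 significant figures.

200

F = L/(4πd²), so F_NMS-9748/F_NMS-4103 = (L_NMS-9748/L_NMS-4103) / (d_NMS-9748/d_NMS-4103)²
= 50.0 / (0.500)² = 50.0 / 0.2500 = 200.0.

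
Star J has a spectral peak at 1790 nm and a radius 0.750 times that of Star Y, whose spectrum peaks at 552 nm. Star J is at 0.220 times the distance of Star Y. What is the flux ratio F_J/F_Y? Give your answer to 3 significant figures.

0.105

Wien's law: T_J/T_Y = λ_Y/λ_J = 552/1790 = 0.3084.
L_J/L_Y = (R_J/R_Y)²(T_J/T_Y)⁴ = (0.750)²(0.3084)⁴ = 0.005087.
F_J/F_Y = (L_J/L_Y)/(d_J/d_Y)² = 0.005087/(0.220)² = 0.1051.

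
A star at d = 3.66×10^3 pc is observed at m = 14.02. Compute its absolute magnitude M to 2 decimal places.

1.20

M = m − 5 log₁₀(d/10 pc) = 14.02 − 5 log₁₀(3.66×10^3/10)
  = 14.02 − 5 × 2.563 = 14.02 − 12.82 = 1.20.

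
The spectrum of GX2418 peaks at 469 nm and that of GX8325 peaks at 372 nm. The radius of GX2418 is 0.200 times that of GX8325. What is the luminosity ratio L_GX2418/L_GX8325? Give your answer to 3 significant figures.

0.0158

Wien's law gives T ∝ 1/λ_max, so T_GX2418/T_GX8325 = λ_GX8325/λ_GX2418 = 372/469 = 0.7932.
Then L ∝ R²T⁴ gives L_GX2418/L_GX8325 = (0.200)² × (0.7932)⁴ = 0.04000 × 0.3958 = 0.01583.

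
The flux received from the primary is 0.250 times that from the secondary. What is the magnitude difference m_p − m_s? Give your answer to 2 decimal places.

1.51

m_p − m_s = −2.5 log₁₀(F_p/F_s) = −2.5 log₁₀(0.250) = −2.5 × (-0.602) = 1.505.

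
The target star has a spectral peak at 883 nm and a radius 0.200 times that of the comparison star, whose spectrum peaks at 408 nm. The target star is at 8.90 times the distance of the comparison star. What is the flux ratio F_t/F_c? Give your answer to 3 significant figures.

2.30×10^-5

Wien's law: T_t/T_c = λ_c/λ_t = 408/883 = 0.4621.
L_t/L_c = (R_t/R_c)²(T_t/T_c)⁴ = (0.200)²(0.4621)⁴ = 0.001823.
F_t/F_c = (L_t/L_c)/(d_t/d_c)² = 0.001823/(8.90)² = 2.302×10^-5.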